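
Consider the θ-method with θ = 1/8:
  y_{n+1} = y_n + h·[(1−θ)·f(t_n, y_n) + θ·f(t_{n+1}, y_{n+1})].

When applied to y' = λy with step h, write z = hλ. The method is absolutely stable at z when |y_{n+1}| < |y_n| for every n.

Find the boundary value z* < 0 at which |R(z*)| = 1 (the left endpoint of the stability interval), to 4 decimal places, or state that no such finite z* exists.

On y'=λy, z=hλ:
  y_{n+1} = y_n + z·[7/8·y_n + 1/8·y_{n+1}] ⇒ (1 − 1/8z)y_{n+1} = (1 + 7/8z)y_n
  R(z) = (1 + 7/8z)/(1 − 1/8z).

Solve |R(x)|<1 on ℝ⁻.
x=-0.62: |R|=0.4246
R=−1: 1+7/8x = −1+1/8x ⇒ -3/4x=2 ⇒ x=2/(-3/4)=-2.6667
Confirm numerically:
  x=-2.442: |R|=0.87091 <1
  x=-2.031: |R|=0.61978 <1
  x=-1.478: |R|=0.24752 <1
  x=-1.291: |R|=0.11161 <1
  x=-2.931: |R|=1.14509 >1
  x=-2.864: |R|=1.10898 >1
Stable set (-2.6667, 0).

left endpoint -2.6667.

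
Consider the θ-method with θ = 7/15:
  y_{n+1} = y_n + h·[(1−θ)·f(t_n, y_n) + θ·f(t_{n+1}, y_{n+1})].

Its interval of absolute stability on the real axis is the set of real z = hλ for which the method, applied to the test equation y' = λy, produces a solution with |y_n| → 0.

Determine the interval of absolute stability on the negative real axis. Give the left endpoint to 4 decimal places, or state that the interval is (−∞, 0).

On y'=λy, z=hλ:
  y_{n+1} = y_n + z·[8/15·y_n + 7/15·y_{n+1}] ⇒ (1 − 7/15z)y_{n+1} = (1 + 8/15z)y_n
  R(z) = (1 + 8/15z)/(1 − 7/15z).

Need |R(x)|<1, x<0.
x=-0.47: |R|=0.6145
R=−1: 1+8/15x = −1+7/15x ⇒ -1/15x=2 ⇒ x=2/(-1/15)=-30.0000
Confirm numerically:
  x=-23.331: |R|=0.96260 <1
  x=-19.820: |R|=0.93378 <1
  x=-12.604: |R|=0.83148 <1
  x=-30.438: |R|=1.00192 >1
  x=-30.258: |R|=1.00114 >1
  x=-30.120: |R|=1.00053 >1
So |R|<1 on (-30.0000, 0).

z∈(-30.0000,0).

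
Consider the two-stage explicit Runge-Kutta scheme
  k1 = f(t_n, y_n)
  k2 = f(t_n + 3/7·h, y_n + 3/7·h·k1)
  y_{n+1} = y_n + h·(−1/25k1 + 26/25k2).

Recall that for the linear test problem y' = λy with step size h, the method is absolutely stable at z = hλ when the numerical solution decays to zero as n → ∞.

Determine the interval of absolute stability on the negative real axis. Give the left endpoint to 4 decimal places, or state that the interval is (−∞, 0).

(-2.2436, 0).

Set f=λy, z=hλ:
  k1=λy_n ⇒ h·k1=z·y_n;  k2=λ(1+3/7z)y_n ⇒ h·k2=z(1+3/7z)y_n
  y_{n+1}/y_n = 1 − 1/25z + 26/25z(1+3/7z) = 1 + z + 78/175z²
  R(z) = 1 + z + 78/175z².

Find x<0 with |R(x)|<1.
x=-1.21: |R|=0.4426
R=1: x+78/175x²=0 ⇒ x=−175/78=-2.2436; min R=1−1/(4·78/175)=0.4391>−1
Confirm numerically:
  x=-1.840: |R|=0.66901 <1
  x=-1.378: |R|=0.46836 <1
  x=-1.029: |R|=0.44294 <1
  x=-0.952: |R|=0.45195 <1
  x=-2.826: |R|=1.73360 >1
  x=-2.789: |R|=1.67800 >1
  x=-2.647: |R|=1.47595 >1
Stable set (-2.2436, 0).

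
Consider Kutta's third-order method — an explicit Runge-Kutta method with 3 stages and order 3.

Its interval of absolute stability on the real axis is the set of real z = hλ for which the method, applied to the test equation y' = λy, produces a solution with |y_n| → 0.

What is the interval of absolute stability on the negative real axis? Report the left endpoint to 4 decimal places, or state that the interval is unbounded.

On y'=λy, z=hλ:
  order 3, 3-stage ⇒ R(z)=1+z+z^2/2+z^3/6
  (e.g. R(-1.05)=0.30831, |R|=0.30831)

Solve |R(x)|<1 on ℝ⁻.
x=-1.05: |R|=0.3083
|R(-2.82)|=1.5814 |R(-1.66)|=0.0446 |R(-0.94)|=0.3634
Bisect:
  x_lo=-2.8602 |R|=1.6695  x_hi=-0.0815 |R|=0.9217
  mid=-1.47083 |R|=0.08052 →hi
  mid=-2.16550 |R|=0.51328 →hi
  mid=-2.51283 |R|=1.00014 →lo
  mid=-2.33916 |R|=0.73651 →hi
  mid=-2.42600 |R|=0.86295 →hi
  mid=-2.46941 |R|=0.93016 →hi
  mid=-2.49112 |R|=0.96480 →hi
  ...
  [-2.51283,-2.51266] ⇒ x*=-2.5127
Interval (-2.5127, 0).

z∈(-2.5127,0).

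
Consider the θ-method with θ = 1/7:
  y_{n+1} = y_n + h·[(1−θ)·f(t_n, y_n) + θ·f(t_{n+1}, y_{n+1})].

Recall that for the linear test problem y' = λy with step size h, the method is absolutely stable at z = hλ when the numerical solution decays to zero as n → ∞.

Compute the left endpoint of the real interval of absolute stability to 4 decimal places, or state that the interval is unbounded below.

With y'=λy (z=hλ):
  y_{n+1} = y_n + z·[6/7·y_n + 1/7·y_{n+1}] ⇒ (1 − 1/7z)y_{n+1} = (1 + 6/7z)y_n
  so R(z) = (1 + 6/7z)/(1 − 1/7z).

Find x<0 with |R(x)|<1.
x=-1: |R|=0.1250
R=−1: 1+6/7x = −1+1/7x ⇒ -5/7x=2 ⇒ x=2/(-5/7)=-2.8000
Confirm numerically:
  x=-2.623: |R|=0.90803 <1
  x=-2.047: |R|=0.58384 <1
  x=-1.806: |R|=0.43561 <1
  x=-1.334: |R|=0.12047 <1
  x=-3.145: |R|=1.17003 >1
  x=-3.029: |R|=1.11417 >1
Interval (-2.8000, 0).

left endpoint -2.8000.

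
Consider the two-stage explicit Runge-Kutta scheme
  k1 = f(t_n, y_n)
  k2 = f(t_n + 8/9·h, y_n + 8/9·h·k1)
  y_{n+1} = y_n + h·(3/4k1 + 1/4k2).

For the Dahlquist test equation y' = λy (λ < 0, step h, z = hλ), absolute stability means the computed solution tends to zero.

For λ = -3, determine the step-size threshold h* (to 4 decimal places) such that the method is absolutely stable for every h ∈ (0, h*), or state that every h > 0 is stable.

(-4.5000,0); λ=-3 ⇒ h* = (9/2)/3 = 1.5000.

On y'=λy, z=hλ:
  k1=λy_n ⇒ h·k1=z·y_n;  k2=λ(1+8/9z)y_n ⇒ h·k2=z(1+8/9z)y_n
  y_{n+1}/y_n = 1 + 3/4z + 1/4z(1+8/9z) = 1 + z + 2/9z²
  so R(z) = 1 + z + 2/9z².

Need |R(x)|<1, x<0.
x=-0.3: |R|=0.7200
R=1: x+2/9x²=0 ⇒ x=−9/2=-4.5000; min R=1−1/(4·2/9)=-0.1250>−1
Confirm numerically:
  x=-3.507: |R|=0.22612 <1
  x=-3.112: |R|=0.04012 <1
  x=-2.647: |R|=0.08998 <1
  x=-5.019: |R|=1.57886 >1
  x=-4.943: |R|=1.48661 >1
  x=-4.555: |R|=1.05567 >1
So |R|<1 on (-4.5000, 0).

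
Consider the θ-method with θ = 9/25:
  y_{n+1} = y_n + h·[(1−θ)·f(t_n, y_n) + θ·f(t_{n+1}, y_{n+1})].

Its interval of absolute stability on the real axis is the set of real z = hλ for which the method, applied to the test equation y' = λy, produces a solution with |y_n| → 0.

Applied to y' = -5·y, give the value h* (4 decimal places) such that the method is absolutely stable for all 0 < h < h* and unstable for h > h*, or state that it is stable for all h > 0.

(-7.1429,0); λ=-5 ⇒ h* = (50/7)/5 = 1.4286.

On y'=λy, z=hλ:
  y_{n+1} = y_n + z·[16/25·y_n + 9/25·y_{n+1}] ⇒ (1 − 9/25z)y_{n+1} = (1 + 16/25z)y_n
  R(z) = (1 + 16/25z)/(1 − 9/25z).

Solve |R(x)|<1 on ℝ⁻.
x=-0.41: |R|=0.6427
R=−1: 1+16/25x = −1+9/25x ⇒ -7/25x=2 ⇒ x=2/(-7/25)=-7.1429
Confirm numerically:
  x=-4.576: |R|=0.72851 <1
  x=-4.306: |R|=0.68852 <1
  x=-2.927: |R|=0.42522 <1
  x=-7.742: |R|=1.04430 >1
  x=-7.210: |R|=1.00523 >1
Stable set (-7.1429, 0).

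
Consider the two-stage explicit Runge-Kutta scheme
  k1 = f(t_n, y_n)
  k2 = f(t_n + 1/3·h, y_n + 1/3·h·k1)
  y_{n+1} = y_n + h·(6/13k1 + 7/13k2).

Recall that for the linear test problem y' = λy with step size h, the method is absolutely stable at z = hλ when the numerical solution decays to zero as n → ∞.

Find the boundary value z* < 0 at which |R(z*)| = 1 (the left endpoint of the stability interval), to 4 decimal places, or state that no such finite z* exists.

left endpoint -5.5714.

With y'=λy (z=hλ):
  k1=λy_n ⇒ h·k1=z·y_n;  k2=λ(1+1/3z)y_n ⇒ h·k2=z(1+1/3z)y_n
  y_{n+1}/y_n = 1 + 6/13z + 7/13z(1+1/3z) = 1 + z + 7/39z²
  ⇒ R(z) = 1 + z + 7/39z².

Need |R(x)|<1, x<0.
x=-1.74: |R|=0.1966
R=1: x+7/39x²=0 ⇒ x=−39/7=-5.5714; min R=1−1/(4·7/39)=-0.3929>−1
Confirm numerically:
  x=-4.521: |R|=0.14762 <1
  x=-4.462: |R|=0.11149 <1
  x=-3.468: |R|=0.30930 <1
  x=-6.125: |R|=1.60857 >1
  x=-5.785: |R|=1.22176 >1
So |R|<1 on (-5.5714, 0).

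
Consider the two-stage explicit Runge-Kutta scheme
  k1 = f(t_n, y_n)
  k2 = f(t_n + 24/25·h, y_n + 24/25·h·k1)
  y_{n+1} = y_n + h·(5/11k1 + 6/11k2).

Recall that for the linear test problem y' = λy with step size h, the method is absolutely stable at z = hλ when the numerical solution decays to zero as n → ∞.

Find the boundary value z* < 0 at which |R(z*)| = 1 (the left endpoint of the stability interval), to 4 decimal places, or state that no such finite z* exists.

On y'=λy, z=hλ:
  k1=λy_n ⇒ h·k1=z·y_n;  k2=λ(1+24/25z)y_n ⇒ h·k2=z(1+24/25z)y_n
  y_{n+1}/y_n = 1 + 5/11z + 6/11z(1+24/25z) = 1 + z + 144/275z²
  R(z) = 1 + z + 144/275z².

Find x<0 with |R(x)|<1.
x=-0.3: |R|=0.7471
R=1: x+144/275x²=0 ⇒ x=−275/144=-1.9097; min R=1−1/(4·144/275)=0.5226>−1
Confirm numerically:
  x=-1.389: |R|=0.62126 <1
  x=-1.271: |R|=0.57490 <1
  x=-0.891: |R|=0.52470 <1
  x=-0.890: |R|=0.52477 <1
  x=-2.461: |R|=1.71041 >1
  x=-2.163: |R|=1.28687 >1
  x=-2.044: |R|=1.14372 >1
So |R|<1 on (-1.9097, 0).

left endpoint -1.9097.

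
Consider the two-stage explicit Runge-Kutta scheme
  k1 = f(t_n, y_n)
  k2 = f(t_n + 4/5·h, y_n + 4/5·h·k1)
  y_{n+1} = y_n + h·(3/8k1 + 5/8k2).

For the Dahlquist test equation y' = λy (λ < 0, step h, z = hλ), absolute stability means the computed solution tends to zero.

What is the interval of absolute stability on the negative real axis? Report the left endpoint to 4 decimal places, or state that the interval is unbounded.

(-2.0000, 0).

Test eqn y'=λy, z=hλ:
  k1=λy_n ⇒ h·k1=z·y_n;  k2=λ(1+4/5z)y_n ⇒ h·k2=z(1+4/5z)y_n
  y_{n+1}/y_n = 1 + 3/8z + 5/8z(1+4/5z) = 1 + z + 1/2z²
  ⇒ R(z) = 1 + z + 1/2z².

Find x<0 with |R(x)|<1.
x=-0.64: |R|=0.5648
R=1: x+1/2x²=0 ⇒ x=−2=-2.0000; min R=1−1/(4·1/2)=0.5000>−1
Confirm numerically:
  x=-1.747: |R|=0.77900 <1
  x=-1.641: |R|=0.70544 <1
  x=-1.183: |R|=0.51674 <1
  x=-0.906: |R|=0.50442 <1
  x=-2.502: |R|=1.62800 >1
  x=-2.414: |R|=1.49970 >1
Interval (-2.0000, 0).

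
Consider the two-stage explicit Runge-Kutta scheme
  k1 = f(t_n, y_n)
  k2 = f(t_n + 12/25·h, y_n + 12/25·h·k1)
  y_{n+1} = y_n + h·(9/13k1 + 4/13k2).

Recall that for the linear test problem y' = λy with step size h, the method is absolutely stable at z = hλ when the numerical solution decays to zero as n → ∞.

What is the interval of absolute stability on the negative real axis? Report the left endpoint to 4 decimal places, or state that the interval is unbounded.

On y'=λy, z=hλ:
  k1=λy_n ⇒ h·k1=z·y_n;  k2=λ(1+12/25z)y_n ⇒ h·k2=z(1+12/25z)y_n
  y_{n+1}/y_n = 1 + 9/13z + 4/13z(1+12/25z) = 1 + z + 48/325z²
  Hence R(z) = 1 + z + 48/325z².

Boundary: |R(x)|=1, x<0.
x=-0.6: |R|=0.4532
R=1: x+48/325x²=0 ⇒ x=−325/48=-6.7708; min R=1−1/(4·48/325)=-0.6927>−1
Confirm numerically:
  x=-6.732: |R|=0.96139 <1
  x=-4.570: |R|=0.48546 <1
  x=-3.554: |R|=0.68851 <1
  x=-7.138: |R|=1.38708 >1
  x=-6.815: |R|=1.04445 >1
Stable set (-6.7708, 0).

(-6.7708, 0).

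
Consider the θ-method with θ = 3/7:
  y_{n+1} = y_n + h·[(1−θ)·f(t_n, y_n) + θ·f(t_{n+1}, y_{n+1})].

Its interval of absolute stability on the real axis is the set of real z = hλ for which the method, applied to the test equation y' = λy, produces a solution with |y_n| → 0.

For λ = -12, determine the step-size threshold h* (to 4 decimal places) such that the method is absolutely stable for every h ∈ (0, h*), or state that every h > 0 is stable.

(-14.0000,0); λ=-12 ⇒ h* = (14)/12 = 1.1667.

Set f=λy, z=hλ:
  y_{n+1} = y_n + z·[4/7·y_n + 3/7·y_{n+1}] ⇒ (1 − 3/7z)y_{n+1} = (1 + 4/7z)y_n
  R(z) = (1 + 4/7z)/(1 − 3/7z).

Boundary: |R(x)|=1, x<0.
x=-1.03: |R|=0.2854
R=−1: 1+4/7x = −1+3/7x ⇒ -1/7x=2 ⇒ x=2/(-1/7)=-14.0000
Confirm numerically:
  x=-13.820: |R|=0.99629 <1
  x=-12.834: |R|=0.97437 <1
  x=-7.328: |R|=0.76980 <1
  x=-14.583: |R|=1.01149 >1
  x=-14.259: |R|=1.00520 >1
  x=-14.241: |R|=1.00485 >1
Interval (-14.0000, 0).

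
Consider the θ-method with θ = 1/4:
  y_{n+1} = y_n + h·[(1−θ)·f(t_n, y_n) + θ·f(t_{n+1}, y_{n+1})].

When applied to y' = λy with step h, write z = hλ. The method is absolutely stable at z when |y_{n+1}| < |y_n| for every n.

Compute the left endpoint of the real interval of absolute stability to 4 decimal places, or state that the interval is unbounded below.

left endpoint -4.0000.

Test eqn y'=λy, z=hλ:
  y_{n+1} = y_n + z·[3/4·y_n + 1/4·y_{n+1}] ⇒ (1 − 1/4z)y_{n+1} = (1 + 3/4z)y_n
  Hence R(z) = (1 + 3/4z)/(1 − 1/4z).

Need |R(x)|<1, x<0.
x=-0.5: |R|=0.5556
R=−1: 1+3/4x = −1+1/4x ⇒ -1/2x=2 ⇒ x=2/(-1/2)=-4.0000
Confirm numerically:
  x=-3.256: |R|=0.79493 <1
  x=-2.854: |R|=0.66560 <1
  x=-2.340: |R|=0.47634 <1
  x=-4.382: |R|=1.09115 >1
  x=-4.271: |R|=1.06553 >1
Stable set (-4.0000, 0).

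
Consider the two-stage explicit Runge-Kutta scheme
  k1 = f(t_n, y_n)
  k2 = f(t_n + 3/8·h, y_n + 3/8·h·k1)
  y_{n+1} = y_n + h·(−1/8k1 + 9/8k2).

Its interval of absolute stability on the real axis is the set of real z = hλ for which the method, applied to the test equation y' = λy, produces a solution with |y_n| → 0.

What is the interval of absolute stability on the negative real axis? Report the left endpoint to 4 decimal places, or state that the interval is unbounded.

On y'=λy, z=hλ:
  k1=λy_n ⇒ h·k1=z·y_n;  k2=λ(1+3/8z)y_n ⇒ h·k2=z(1+3/8z)y_n
  y_{n+1}/y_n = 1 − 1/8z + 9/8z(1+3/8z) = 1 + z + 27/64z²
  R(z) = 1 + z + 27/64z².

Find x<0 with |R(x)|<1.
x=-1.28: |R|=0.4112
R=1: x+27/64x²=0 ⇒ x=−64/27=-2.3704; min R=1−1/(4·27/64)=0.4074>−1
Confirm numerically:
  x=-2.335: |R|=0.96516 <1
  x=-2.287: |R|=0.91956 <1
  x=-1.669: |R|=0.50616 <1
  x=-2.927: |R|=1.68734 >1
  x=-2.687: |R|=1.35892 >1
  x=-2.503: |R|=1.14005 >1
Stable set (-2.3704, 0).

(-2.3704, 0).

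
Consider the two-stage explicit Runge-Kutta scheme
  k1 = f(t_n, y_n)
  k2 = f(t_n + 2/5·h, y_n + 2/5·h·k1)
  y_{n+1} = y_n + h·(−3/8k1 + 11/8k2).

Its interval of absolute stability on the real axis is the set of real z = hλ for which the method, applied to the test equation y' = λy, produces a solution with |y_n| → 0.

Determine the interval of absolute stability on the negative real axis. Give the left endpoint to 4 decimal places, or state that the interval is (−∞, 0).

z∈(-1.8182,0).

Test eqn y'=λy, z=hλ:
  k1=λy_n ⇒ h·k1=z·y_n;  k2=λ(1+2/5z)y_n ⇒ h·k2=z(1+2/5z)y_n
  y_{n+1}/y_n = 1 − 3/8z + 11/8z(1+2/5z) = 1 + z + 11/20z²
  R(z) = 1 + z + 11/20z².

Need |R(x)|<1, x<0.
x=-0.45: |R|=0.6614
R=1: x+11/20x²=0 ⇒ x=−20/11=-1.8182; min R=1−1/(4·11/20)=0.5455>−1
Confirm numerically:
  x=-1.606: |R|=0.81258 <1
  x=-1.282: |R|=0.62194 <1
  x=-1.085: |R|=0.56247 <1
  x=-2.330: |R|=1.65590 >1
  x=-2.222: |R|=1.49351 >1
  x=-2.180: |R|=1.43382 >1
So |R|<1 on (-1.8182, 0).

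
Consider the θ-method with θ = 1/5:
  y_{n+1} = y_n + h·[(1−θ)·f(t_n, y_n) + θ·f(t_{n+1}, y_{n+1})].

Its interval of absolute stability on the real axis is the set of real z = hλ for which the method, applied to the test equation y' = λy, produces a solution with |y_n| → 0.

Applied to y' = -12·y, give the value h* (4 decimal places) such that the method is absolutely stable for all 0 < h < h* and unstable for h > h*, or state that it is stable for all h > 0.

(-3.3333,0); λ=-12 ⇒ h* = (10/3)/12 = 0.2778.

On y'=λy, z=hλ:
  y_{n+1} = y_n + z·[4/5·y_n + 1/5·y_{n+1}] ⇒ (1 − 1/5z)y_{n+1} = (1 + 4/5z)y_n
  Hence R(z) = (1 + 4/5z)/(1 − 1/5z).

Boundary: |R(x)|=1, x<0.
x=-0.47: |R|=0.5704
R=−1: 1+4/5x = −1+1/5x ⇒ -3/5x=2 ⇒ x=2/(-3/5)=-3.3333
Confirm numerically:
  x=-3.243: |R|=0.96712 <1
  x=-2.210: |R|=0.53259 <1
  x=-1.490: |R|=0.14792 <1
  x=-3.743: |R|=1.14057 >1
  x=-3.730: |R|=1.13631 >1
  x=-3.676: |R|=1.11849 >1
Stable set (-3.3333, 0).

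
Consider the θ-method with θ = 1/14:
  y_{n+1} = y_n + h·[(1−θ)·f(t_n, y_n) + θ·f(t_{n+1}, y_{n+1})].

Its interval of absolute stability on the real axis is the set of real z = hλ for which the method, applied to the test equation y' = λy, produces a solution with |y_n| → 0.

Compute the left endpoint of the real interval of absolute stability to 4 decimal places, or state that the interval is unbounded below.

With y'=λy (z=hλ):
  y_{n+1} = y_n + z·[13/14·y_n + 1/14·y_{n+1}] ⇒ (1 − 1/14z)y_{n+1} = (1 + 13/14z)y_n
  so R(z) = (1 + 13/14z)/(1 − 1/14z).

Find x<0 with |R(x)|<1.
x=-0.38: |R|=0.6300
R=−1: 1+13/14x = −1+1/14x ⇒ -6/7x=2 ⇒ x=2/(-6/7)=-2.3333
Confirm numerically:
  x=-1.832: |R|=0.62001 <1
  x=-1.082: |R|=0.00438 <1
  x=-1.054: |R|=0.01980 <1
  x=-2.571: |R|=1.17211 >1
  x=-2.547: |R|=1.15495 >1
Interval (-2.3333, 0).

left endpoint -2.3333.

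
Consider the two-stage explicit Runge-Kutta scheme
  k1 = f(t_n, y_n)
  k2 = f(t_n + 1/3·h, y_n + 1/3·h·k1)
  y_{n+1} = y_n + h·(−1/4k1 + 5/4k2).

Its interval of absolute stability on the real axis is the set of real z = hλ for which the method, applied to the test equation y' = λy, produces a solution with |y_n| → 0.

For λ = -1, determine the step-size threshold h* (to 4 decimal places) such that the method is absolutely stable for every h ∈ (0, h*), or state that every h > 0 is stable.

(-2.4000,0); λ=-1 ⇒ h* = (12/5)/1 = 2.4000.

With y'=λy (z=hλ):
  k1=λy_n ⇒ h·k1=z·y_n;  k2=λ(1+1/3z)y_n ⇒ h·k2=z(1+1/3z)y_n
  y_{n+1}/y_n = 1 − 1/4z + 5/4z(1+1/3z) = 1 + z + 5/12z²
  Hence R(z) = 1 + z + 5/12z².

Find x<0 with |R(x)|<1.
x=-0.53: |R|=0.5870
R=1: x+5/12x²=0 ⇒ x=−12/5=-2.4000; min R=1−1/(4·5/12)=0.4000>−1
Confirm numerically:
  x=-1.644: |R|=0.48214 <1
  x=-1.640: |R|=0.48067 <1
  x=-1.138: |R|=0.40160 <1
  x=-1.022: |R|=0.41320 <1
  x=-2.860: |R|=1.54817 >1
  x=-2.524: |R|=1.13041 >1
So |R|<1 on (-2.4000, 0).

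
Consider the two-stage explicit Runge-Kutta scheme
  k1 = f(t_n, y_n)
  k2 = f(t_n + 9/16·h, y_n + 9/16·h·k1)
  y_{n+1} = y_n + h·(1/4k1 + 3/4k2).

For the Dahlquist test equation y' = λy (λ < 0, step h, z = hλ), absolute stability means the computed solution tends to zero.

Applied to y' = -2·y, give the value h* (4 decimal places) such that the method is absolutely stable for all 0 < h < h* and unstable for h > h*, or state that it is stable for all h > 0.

Test eqn y'=λy, z=hλ:
  k1=λy_n ⇒ h·k1=z·y_n;  k2=λ(1+9/16z)y_n ⇒ h·k2=z(1+9/16z)y_n
  y_{n+1}/y_n = 1 + 1/4z + 3/4z(1+9/16z) = 1 + z + 27/64z²
  so R(z) = 1 + z + 27/64z².

Solve |R(x)|<1 on ℝ⁻.
x=-1.68: |R|=0.5107
R=1: x+27/64x²=0 ⇒ x=−64/27=-2.3704; min R=1−1/(4·27/64)=0.4074>−1
Confirm numerically:
  x=-2.308: |R|=0.93927 <1
  x=-1.729: |R|=0.53217 <1
  x=-1.104: |R|=0.41019 <1
  x=-2.941: |R|=1.70800 >1
  x=-2.653: |R|=1.31633 >1
Stable set (-2.3704, 0).

(-2.3704,0); λ=-2 ⇒ h* = (64/27)/2 = 1.1852.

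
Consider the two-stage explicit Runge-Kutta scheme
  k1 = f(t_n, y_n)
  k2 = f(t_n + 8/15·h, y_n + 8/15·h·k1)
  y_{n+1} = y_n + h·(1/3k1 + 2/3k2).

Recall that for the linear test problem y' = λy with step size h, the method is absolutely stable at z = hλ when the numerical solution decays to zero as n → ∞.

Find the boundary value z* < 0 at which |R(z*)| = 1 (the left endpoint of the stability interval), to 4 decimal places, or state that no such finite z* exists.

Set f=λy, z=hλ:
  k1=λy_n ⇒ h·k1=z·y_n;  k2=λ(1+8/15z)y_n ⇒ h·k2=z(1+8/15z)y_n
  y_{n+1}/y_n = 1 + 1/3z + 2/3z(1+8/15z) = 1 + z + 16/45z²
  so R(z) = 1 + z + 16/45z².

Need |R(x)|<1, x<0.
x=-0.95: |R|=0.3709
R=1: x+16/45x²=0 ⇒ x=−45/16=-2.8125; min R=1−1/(4·16/45)=0.2969>−1
Confirm numerically:
  x=-2.667: |R|=0.86203 <1
  x=-2.565: |R|=0.77428 <1
  x=-2.351: |R|=0.61423 <1
  x=-2.908: |R|=1.09874 >1
  x=-2.881: |R|=1.07017 >1
Stable set (-2.8125, 0).

z* = -2.8125.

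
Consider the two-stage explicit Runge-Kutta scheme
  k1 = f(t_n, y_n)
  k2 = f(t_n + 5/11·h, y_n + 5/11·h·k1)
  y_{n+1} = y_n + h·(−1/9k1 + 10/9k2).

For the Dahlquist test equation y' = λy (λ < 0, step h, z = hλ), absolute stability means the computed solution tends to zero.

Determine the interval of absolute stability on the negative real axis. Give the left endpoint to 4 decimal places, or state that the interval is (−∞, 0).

(-1.9800, 0).

With y'=λy (z=hλ):
  k1=λy_n ⇒ h·k1=z·y_n;  k2=λ(1+5/11z)y_n ⇒ h·k2=z(1+5/11z)y_n
  y_{n+1}/y_n = 1 − 1/9z + 10/9z(1+5/11z) = 1 + z + 50/99z²
  so R(z) = 1 + z + 50/99z².

Solve |R(x)|<1 on ℝ⁻.
x=-1.77: |R|=0.8123
R=1: x+50/99x²=0 ⇒ x=−99/50=-1.9800; min R=1−1/(4·50/99)=0.5050>−1
Confirm numerically:
  x=-1.329: |R|=0.56304 <1
  x=-1.067: |R|=0.50799 <1
  x=-0.919: |R|=0.50755 <1
  x=-2.530: |R|=1.70278 >1
  x=-2.263: |R|=1.32345 >1
  x=-2.253: |R|=1.31064 >1
Interval (-1.9800, 0).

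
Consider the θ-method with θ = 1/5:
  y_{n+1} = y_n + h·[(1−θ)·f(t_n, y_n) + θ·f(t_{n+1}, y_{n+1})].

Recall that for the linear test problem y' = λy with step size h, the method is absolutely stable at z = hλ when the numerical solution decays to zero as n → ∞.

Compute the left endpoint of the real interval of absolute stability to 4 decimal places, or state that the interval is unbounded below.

z* = -3.3333.

Set f=λy, z=hλ:
  y_{n+1} = y_n + z·[4/5·y_n + 1/5·y_{n+1}] ⇒ (1 − 1/5z)y_{n+1} = (1 + 4/5z)y_n
  so R(z) = (1 + 4/5z)/(1 − 1/5z).

Solve |R(x)|<1 on ℝ⁻.
x=-1.32: |R|=0.0443
R=−1: 1+4/5x = −1+1/5x ⇒ -3/5x=2 ⇒ x=2/(-3/5)=-3.3333
Confirm numerically:
  x=-2.050: |R|=0.45390 <1
  x=-1.913: |R|=0.38363 <1
  x=-1.857: |R|=0.35409 <1
  x=-3.786: |R|=1.15456 >1
  x=-3.672: |R|=1.11716 >1
Interval (-3.3333, 0).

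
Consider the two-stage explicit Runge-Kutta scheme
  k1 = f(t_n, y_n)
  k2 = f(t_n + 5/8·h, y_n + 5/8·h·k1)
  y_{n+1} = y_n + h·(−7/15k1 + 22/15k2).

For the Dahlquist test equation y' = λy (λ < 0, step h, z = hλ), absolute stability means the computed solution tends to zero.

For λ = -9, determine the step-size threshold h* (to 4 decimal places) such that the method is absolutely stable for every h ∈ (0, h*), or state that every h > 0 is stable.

(-1.0909,0); λ=-9 ⇒ h* = (12/11)/9 = 0.1212.

Set f=λy, z=hλ:
  k1=λy_n ⇒ h·k1=z·y_n;  k2=λ(1+5/8z)y_n ⇒ h·k2=z(1+5/8z)y_n
  y_{n+1}/y_n = 1 − 7/15z + 22/15z(1+5/8z) = 1 + z + 11/12z²
  Hence R(z) = 1 + z + 11/12z².

Find x<0 with |R(x)|<1.
x=-0.34: |R|=0.7660
R=1: x+11/12x²=0 ⇒ x=−12/11=-1.0909; min R=1−1/(4·11/12)=0.7273>−1
Confirm numerically:
  x=-0.847: |R|=0.81062 <1
  x=-0.800: |R|=0.78667 <1
  x=-0.789: |R|=0.78164 <1
  x=-0.473: |R|=0.73208 <1
  x=-1.497: |R|=1.55726 >1
  x=-1.210: |R|=1.13209 >1
So |R|<1 on (-1.0909, 0).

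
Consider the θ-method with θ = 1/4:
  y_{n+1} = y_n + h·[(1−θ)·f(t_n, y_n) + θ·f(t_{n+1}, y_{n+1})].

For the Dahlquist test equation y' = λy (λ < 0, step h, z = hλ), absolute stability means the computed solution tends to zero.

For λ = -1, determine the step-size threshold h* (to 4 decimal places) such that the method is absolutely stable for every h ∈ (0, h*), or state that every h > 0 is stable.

With y'=λy (z=hλ):
  y_{n+1} = y_n + z·[3/4·y_n + 1/4·y_{n+1}] ⇒ (1 − 1/4z)y_{n+1} = (1 + 3/4z)y_n
  R(z) = (1 + 3/4z)/(1 − 1/4z).

Boundary: |R(x)|=1, x<0.
x=-0.42: |R|=0.6199
R=−1: 1+3/4x = −1+1/4x ⇒ -1/2x=2 ⇒ x=2/(-1/2)=-4.0000
Confirm numerically:
  x=-3.427: |R|=0.84570 <1
  x=-2.869: |R|=0.67069 <1
  x=-2.015: |R|=0.33998 <1
  x=-1.815: |R|=0.24850 <1
  x=-4.577: |R|=1.13455 >1
  x=-4.491: |R|=1.11565 >1
  x=-4.280: |R|=1.06763 >1
Stable set (-4.0000, 0).

(-4.0000,0); λ=-1 ⇒ h* = (4)/1 = 4.0000.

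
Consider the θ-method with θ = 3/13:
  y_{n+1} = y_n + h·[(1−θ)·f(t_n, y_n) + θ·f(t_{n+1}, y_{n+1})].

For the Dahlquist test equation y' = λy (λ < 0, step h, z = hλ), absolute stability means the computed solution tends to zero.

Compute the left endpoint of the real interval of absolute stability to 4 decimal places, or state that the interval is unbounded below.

With y'=λy (z=hλ):
  y_{n+1} = y_n + z·[10/13·y_n + 3/13·y_{n+1}] ⇒ (1 − 3/13z)y_{n+1} = (1 + 10/13z)y_n
  Hence R(z) = (1 + 10/13z)/(1 − 3/13z).

Solve |R(x)|<1 on ℝ⁻.
x=-0.65: |R|=0.4348
R=−1: 1+10/13x = −1+3/13x ⇒ -7/13x=2 ⇒ x=2/(-7/13)=-3.7143
Confirm numerically:
  x=-3.098: |R|=0.80650 <1
  x=-3.085: |R|=0.80207 <1
  x=-2.646: |R|=0.64285 <1
  x=-1.765: |R|=0.25417 <1
  x=-4.091: |R|=1.10434 >1
  x=-3.903: |R|=1.05346 >1
  x=-3.758: |R|=1.01261 >1
So |R|<1 on (-3.7143, 0).

left endpoint -3.7143.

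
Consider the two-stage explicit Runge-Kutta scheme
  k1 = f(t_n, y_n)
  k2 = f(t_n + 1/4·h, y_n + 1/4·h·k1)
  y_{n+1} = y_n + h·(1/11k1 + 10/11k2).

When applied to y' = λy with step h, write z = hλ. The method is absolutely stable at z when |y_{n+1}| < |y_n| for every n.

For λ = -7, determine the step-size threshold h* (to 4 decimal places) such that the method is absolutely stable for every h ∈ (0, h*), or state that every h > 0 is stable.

On y'=λy, z=hλ:
  k1=λy_n ⇒ h·k1=z·y_n;  k2=λ(1+1/4z)y_n ⇒ h·k2=z(1+1/4z)y_n
  y_{n+1}/y_n = 1 + 1/11z + 10/11z(1+1/4z) = 1 + z + 5/22z²
  ⇒ R(z) = 1 + z + 5/22z².

Find x<0 with |R(x)|<1.
x=-0.67: |R|=0.4320
R=1: x+5/22x²=0 ⇒ x=−22/5=-4.4000; min R=1−1/(4·5/22)=-0.1000>−1
Confirm numerically:
  x=-4.228: |R|=0.83472 <1
  x=-4.004: |R|=0.63964 <1
  x=-3.986: |R|=0.62495 <1
  x=-4.856: |R|=1.50326 >1
  x=-4.852: |R|=1.49843 >1
Interval (-4.4000, 0).

(-4.4000,0); λ=-7 ⇒ h* = (22/5)/7 = 0.6286.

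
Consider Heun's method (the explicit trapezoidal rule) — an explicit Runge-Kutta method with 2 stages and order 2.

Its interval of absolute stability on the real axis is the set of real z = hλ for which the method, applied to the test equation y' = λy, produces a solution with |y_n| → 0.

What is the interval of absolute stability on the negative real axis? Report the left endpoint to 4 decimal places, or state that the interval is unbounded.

With y'=λy (z=hλ):
  order 2, 2-stage ⇒ R(z)=1+z+z^2/2
  (e.g. R(-0.77)=0.52645, |R|=0.52645)

Need |R(x)|<1, x<0.
x=-0.77: |R|=0.5264
|R(-2.21)|=1.2320 |R(-2.1)|=1.1050 |R(-1.52)|=0.6352
Bisect:
  x_lo=-2.3332 |R|=1.3887  x_hi=-0.0523 |R|=0.9491
  mid=-1.19276 |R|=0.51858 →hi
  mid=-1.76298 |R|=0.79107 →hi
  mid=-2.04809 |R|=1.04925 →lo
  mid=-1.90554 |R|=0.91000 →hi
  mid=-1.97681 |R|=0.97708 →hi
  mid=-2.01245 |R|=1.01253 →lo
  mid=-1.99463 |R|=0.99465 →hi
  mid=-2.00354 |R|=1.00355 →lo
  ...
  [-2.00006,-1.99992] ⇒ x*=-2.0000
Interval (-2.0000, 0).

z∈(-2.0000,0).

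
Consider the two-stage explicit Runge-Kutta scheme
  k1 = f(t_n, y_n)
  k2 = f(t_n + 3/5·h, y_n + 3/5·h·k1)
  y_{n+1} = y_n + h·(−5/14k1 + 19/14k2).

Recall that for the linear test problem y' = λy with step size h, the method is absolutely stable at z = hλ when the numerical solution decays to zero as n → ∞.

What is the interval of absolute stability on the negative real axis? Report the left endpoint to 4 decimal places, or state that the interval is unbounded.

With y'=λy (z=hλ):
  k1=λy_n ⇒ h·k1=z·y_n;  k2=λ(1+3/5z)y_n ⇒ h·k2=z(1+3/5z)y_n
  y_{n+1}/y_n = 1 − 5/14z + 19/14z(1+3/5z) = 1 + z + 57/70z²
  Hence R(z) = 1 + z + 57/70z².

Find x<0 with |R(x)|<1.
x=-1.44: |R|=1.2485
R=1: x+57/70x²=0 ⇒ x=−70/57=-1.2281; min R=1−1/(4·57/70)=0.6930>−1
Confirm numerically:
  x=-1.167: |R|=0.94197 <1
  x=-1.084: |R|=0.87283 <1
  x=-0.913: |R|=0.76576 <1
  x=-0.796: |R|=0.71994 <1
  x=-1.544: |R|=1.39721 >1
  x=-1.397: |R|=1.19217 >1
So |R|<1 on (-1.2281, 0).

z∈(-1.2281,0).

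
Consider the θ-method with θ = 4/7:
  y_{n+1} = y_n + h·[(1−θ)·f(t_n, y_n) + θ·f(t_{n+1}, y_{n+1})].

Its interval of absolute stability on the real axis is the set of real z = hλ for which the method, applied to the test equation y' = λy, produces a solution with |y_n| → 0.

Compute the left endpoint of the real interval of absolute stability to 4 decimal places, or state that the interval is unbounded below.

unbounded; (−∞, 0).

On y'=λy, z=hλ:
  y_{n+1} = y_n + z·[3/7·y_n + 4/7·y_{n+1}] ⇒ (1 − 4/7z)y_{n+1} = (1 + 3/7z)y_n
  so R(z) = (1 + 3/7z)/(1 − 4/7z).

Need |R(x)|<1, x<0.
x=-0.58: |R|=0.5644
x=-2: |R|=0.0667
x=-10: |R|=0.4894
x=-100: |R|=0.7199
θ=4/7≥1/2 ⇒ |1+3/7x|<|1−4/7x| ∀x<0 ⇒ interval (−∞,0).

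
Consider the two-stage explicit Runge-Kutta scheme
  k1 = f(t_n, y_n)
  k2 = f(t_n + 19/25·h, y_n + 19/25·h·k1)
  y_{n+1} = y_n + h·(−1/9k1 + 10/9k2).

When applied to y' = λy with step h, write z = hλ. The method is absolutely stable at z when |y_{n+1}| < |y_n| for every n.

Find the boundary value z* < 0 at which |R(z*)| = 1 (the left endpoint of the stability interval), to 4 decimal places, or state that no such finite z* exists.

z* = -1.1842.

Set f=λy, z=hλ:
  k1=λy_n ⇒ h·k1=z·y_n;  k2=λ(1+19/25z)y_n ⇒ h·k2=z(1+19/25z)y_n
  y_{n+1}/y_n = 1 − 1/9z + 10/9z(1+19/25z) = 1 + z + 38/45z²
  Hence R(z) = 1 + z + 38/45z².

Solve |R(x)|<1 on ℝ⁻.
x=-1.06: |R|=0.8888
R=1: x+38/45x²=0 ⇒ x=−45/38=-1.1842; min R=1−1/(4·38/45)=0.7039>−1
Confirm numerically:
  x=-0.904: |R|=0.78609 <1
  x=-0.607: |R|=0.70413 <1
  x=-0.564: |R|=0.70461 <1
  x=-0.528: |R|=0.70742 <1
  x=-1.691: |R|=1.72367 >1
  x=-1.566: |R|=1.50488 >1
Interval (-1.1842, 0).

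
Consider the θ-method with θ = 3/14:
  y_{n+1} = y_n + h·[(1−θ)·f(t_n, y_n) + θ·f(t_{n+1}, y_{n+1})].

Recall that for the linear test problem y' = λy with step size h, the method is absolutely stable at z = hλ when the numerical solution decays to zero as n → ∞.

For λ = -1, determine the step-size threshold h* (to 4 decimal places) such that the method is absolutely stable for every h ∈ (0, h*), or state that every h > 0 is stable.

Test eqn y'=λy, z=hλ:
  y_{n+1} = y_n + z·[11/14·y_n + 3/14·y_{n+1}] ⇒ (1 − 3/14z)y_{n+1} = (1 + 11/14z)y_n
  so R(z) = (1 + 11/14z)/(1 − 3/14z).

Solve |R(x)|<1 on ℝ⁻.
x=-1.51: |R|=0.1409
R=−1: 1+11/14x = −1+3/14x ⇒ -4/7x=2 ⇒ x=2/(-4/7)=-3.5000
Confirm numerically:
  x=-2.443: |R|=0.60354 <1
  x=-2.348: |R|=0.56206 <1
  x=-2.277: |R|=0.53032 <1
  x=-1.434: |R|=0.09693 <1
  x=-3.716: |R|=1.06871 >1
  x=-3.613: |R|=1.03639 >1
So |R|<1 on (-3.5000, 0).

(-3.5000,0); λ=-1 ⇒ h* = (7/2)/1 = 3.5000.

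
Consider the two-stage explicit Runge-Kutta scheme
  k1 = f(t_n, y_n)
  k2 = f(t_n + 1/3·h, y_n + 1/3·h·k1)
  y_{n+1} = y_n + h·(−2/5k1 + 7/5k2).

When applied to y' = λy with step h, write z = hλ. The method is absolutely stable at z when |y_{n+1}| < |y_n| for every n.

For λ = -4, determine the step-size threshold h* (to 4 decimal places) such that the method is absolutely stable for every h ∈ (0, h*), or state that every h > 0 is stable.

(-2.1429,0); λ=-4 ⇒ h* = (15/7)/4 = 0.5357.

On y'=λy, z=hλ:
  k1=λy_n ⇒ h·k1=z·y_n;  k2=λ(1+1/3z)y_n ⇒ h·k2=z(1+1/3z)y_n
  y_{n+1}/y_n = 1 − 2/5z + 7/5z(1+1/3z) = 1 + z + 7/15z²
  Hence R(z) = 1 + z + 7/15z².

Solve |R(x)|<1 on ℝ⁻.
x=-1.01: |R|=0.4660
R=1: x+7/15x²=0 ⇒ x=−15/7=-2.1429; min R=1−1/(4·7/15)=0.4643>−1
Confirm numerically:
  x=-2.069: |R|=0.92869 <1
  x=-1.660: |R|=0.62595 <1
  x=-1.657: |R|=0.62430 <1
  x=-1.602: |R|=0.59566 <1
  x=-2.630: |R|=1.59789 >1
  x=-2.578: |R|=1.52351 >1
So |R|<1 on (-2.1429, 0).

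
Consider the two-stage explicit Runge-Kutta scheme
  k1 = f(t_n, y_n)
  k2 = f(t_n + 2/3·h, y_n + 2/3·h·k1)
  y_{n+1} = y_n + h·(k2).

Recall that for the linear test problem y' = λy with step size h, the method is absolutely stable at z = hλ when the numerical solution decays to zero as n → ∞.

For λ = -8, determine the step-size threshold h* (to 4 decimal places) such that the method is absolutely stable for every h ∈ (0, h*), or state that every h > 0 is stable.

With y'=λy (z=hλ):
  k1=λy_n ⇒ h·k1=z·y_n;  k2=λ(1+2/3z)y_n ⇒ h·k2=z(1+2/3z)y_n
  y_{n+1}/y_n = 1 + z(1+2/3z) = 1 + z + 2/3z²
  Hence R(z) = 1 + z + 2/3z².

Find x<0 with |R(x)|<1.
x=-1.6: |R|=1.1067
R=1: x+2/3x²=0 ⇒ x=−3/2=-1.5000; min R=1−1/(4·2/3)=0.6250>−1
Confirm numerically:
  x=-1.412: |R|=0.91716 <1
  x=-1.344: |R|=0.86022 <1
  x=-1.227: |R|=0.77669 <1
  x=-1.080: |R|=0.69760 <1
  x=-2.072: |R|=1.79012 >1
  x=-1.774: |R|=1.32405 >1
  x=-1.604: |R|=1.11121 >1
Stable set (-1.5000, 0).

(-1.5000,0); λ=-8 ⇒ h* = (3/2)/8 = 0.1875.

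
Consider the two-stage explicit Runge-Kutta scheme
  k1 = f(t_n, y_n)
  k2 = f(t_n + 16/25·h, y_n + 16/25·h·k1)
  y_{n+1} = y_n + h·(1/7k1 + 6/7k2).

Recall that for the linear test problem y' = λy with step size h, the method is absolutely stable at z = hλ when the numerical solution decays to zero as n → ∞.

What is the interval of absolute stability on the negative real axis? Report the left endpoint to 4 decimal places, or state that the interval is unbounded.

z∈(-1.8229,0).

With y'=λy (z=hλ):
  k1=λy_n ⇒ h·k1=z·y_n;  k2=λ(1+16/25z)y_n ⇒ h·k2=z(1+16/25z)y_n
  y_{n+1}/y_n = 1 + 1/7z + 6/7z(1+16/25z) = 1 + z + 96/175z²
  ⇒ R(z) = 1 + z + 96/175z².

Find x<0 with |R(x)|<1.
x=-0.45: |R|=0.6611
R=1: x+96/175x²=0 ⇒ x=−175/96=-1.8229; min R=1−1/(4·96/175)=0.5443>−1
Confirm numerically:
  x=-1.600: |R|=0.80434 <1
  x=-1.243: |R|=0.60457 <1
  x=-1.204: |R|=0.59122 <1
  x=-0.768: |R|=0.55556 <1
  x=-2.171: |R|=1.41455 >1
  x=-2.079: |R|=1.29206 >1
  x=-2.035: |R|=1.23676 >1
So |R|<1 on (-1.8229, 0).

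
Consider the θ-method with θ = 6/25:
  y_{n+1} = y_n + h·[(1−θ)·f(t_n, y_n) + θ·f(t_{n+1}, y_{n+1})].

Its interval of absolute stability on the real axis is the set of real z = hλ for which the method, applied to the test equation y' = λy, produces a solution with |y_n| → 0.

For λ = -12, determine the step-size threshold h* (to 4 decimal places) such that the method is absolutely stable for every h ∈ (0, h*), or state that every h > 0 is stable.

Set f=λy, z=hλ:
  y_{n+1} = y_n + z·[19/25·y_n + 6/25·y_{n+1}] ⇒ (1 − 6/25z)y_{n+1} = (1 + 19/25z)y_n
  so R(z) = (1 + 19/25z)/(1 − 6/25z).

Solve |R(x)|<1 on ℝ⁻.
x=-1.1: |R|=0.1297
R=−1: 1+19/25x = −1+6/25x ⇒ -13/25x=2 ⇒ x=2/(-13/25)=-3.8462
Confirm numerically:
  x=-3.210: |R|=0.81315 <1
  x=-3.199: |R|=0.80963 <1
  x=-2.080: |R|=0.38741 <1
  x=-4.107: |R|=1.06831 >1
  x=-3.942: |R|=1.02561 >1
Interval (-3.8462, 0).

(-3.8462,0); λ=-12 ⇒ h* = (50/13)/12 = 0.3205.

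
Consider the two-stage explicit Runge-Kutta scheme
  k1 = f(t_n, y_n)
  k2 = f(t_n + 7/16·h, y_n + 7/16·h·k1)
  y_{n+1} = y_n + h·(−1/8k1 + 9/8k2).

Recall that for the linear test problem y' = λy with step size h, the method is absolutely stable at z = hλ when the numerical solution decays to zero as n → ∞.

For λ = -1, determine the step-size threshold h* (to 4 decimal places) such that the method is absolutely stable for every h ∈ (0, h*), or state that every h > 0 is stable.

(-2.0317,0); λ=-1 ⇒ h* = (128/63)/1 = 2.0317.

On y'=λy, z=hλ:
  k1=λy_n ⇒ h·k1=z·y_n;  k2=λ(1+7/16z)y_n ⇒ h·k2=z(1+7/16z)y_n
  y_{n+1}/y_n = 1 − 1/8z + 9/8z(1+7/16z) = 1 + z + 63/128z²
  ⇒ R(z) = 1 + z + 63/128z².

Boundary: |R(x)|=1, x<0.
x=-1.17: |R|=0.5038
R=1: x+63/128x²=0 ⇒ x=−128/63=-2.0317; min R=1−1/(4·63/128)=0.4921>−1
Confirm numerically:
  x=-1.933: |R|=0.90605 <1
  x=-1.189: |R|=0.50682 <1
  x=-0.836: |R|=0.50799 <1
  x=-2.238: |R|=1.22719 >1
  x=-2.123: |R|=1.09535 >1
Interval (-2.0317, 0).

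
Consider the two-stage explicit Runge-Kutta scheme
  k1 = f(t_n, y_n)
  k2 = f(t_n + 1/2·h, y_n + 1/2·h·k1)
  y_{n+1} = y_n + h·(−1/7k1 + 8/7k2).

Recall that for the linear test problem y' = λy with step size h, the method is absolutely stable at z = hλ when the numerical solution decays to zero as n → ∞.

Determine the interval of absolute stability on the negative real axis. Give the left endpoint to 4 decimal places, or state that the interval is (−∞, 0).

(-1.7500, 0).

Set f=λy, z=hλ:
  k1=λy_n ⇒ h·k1=z·y_n;  k2=λ(1+1/2z)y_n ⇒ h·k2=z(1+1/2z)y_n
  y_{n+1}/y_n = 1 − 1/7z + 8/7z(1+1/2z) = 1 + z + 4/7z²
  so R(z) = 1 + z + 4/7z².

Solve |R(x)|<1 on ℝ⁻.
x=-1.74: |R|=0.9901
R=1: x+4/7x²=0 ⇒ x=−7/4=-1.7500; min R=1−1/(4·4/7)=0.5625>−1
Confirm numerically:
  x=-1.690: |R|=0.94206 <1
  x=-1.585: |R|=0.85056 <1
  x=-1.125: |R|=0.59821 <1
  x=-0.907: |R|=0.56309 <1
  x=-2.302: |R|=1.72612 >1
  x=-1.927: |R|=1.19490 >1
Stable set (-1.7500, 0).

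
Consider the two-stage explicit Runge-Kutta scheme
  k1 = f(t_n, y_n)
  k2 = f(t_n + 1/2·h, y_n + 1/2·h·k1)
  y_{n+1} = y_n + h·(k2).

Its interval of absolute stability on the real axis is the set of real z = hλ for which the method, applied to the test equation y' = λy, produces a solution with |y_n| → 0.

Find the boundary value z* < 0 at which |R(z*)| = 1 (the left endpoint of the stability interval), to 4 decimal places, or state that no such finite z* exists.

On y'=λy, z=hλ:
  k1=λy_n ⇒ h·k1=z·y_n;  k2=λ(1+1/2z)y_n ⇒ h·k2=z(1+1/2z)y_n
  y_{n+1}/y_n = 1 + z(1+1/2z) = 1 + z + 1/2z²
  so R(z) = 1 + z + 1/2z².

Find x<0 with |R(x)|<1.
x=-1.29: |R|=0.5421
R=1: x+1/2x²=0 ⇒ x=−2=-2.0000; min R=1−1/(4·1/2)=0.5000>−1
Confirm numerically:
  x=-1.942: |R|=0.94368 <1
  x=-1.569: |R|=0.66188 <1
  x=-1.098: |R|=0.50480 <1
  x=-2.288: |R|=1.32947 >1
  x=-2.179: |R|=1.19502 >1
Interval (-2.0000, 0).

left endpoint -2.0000.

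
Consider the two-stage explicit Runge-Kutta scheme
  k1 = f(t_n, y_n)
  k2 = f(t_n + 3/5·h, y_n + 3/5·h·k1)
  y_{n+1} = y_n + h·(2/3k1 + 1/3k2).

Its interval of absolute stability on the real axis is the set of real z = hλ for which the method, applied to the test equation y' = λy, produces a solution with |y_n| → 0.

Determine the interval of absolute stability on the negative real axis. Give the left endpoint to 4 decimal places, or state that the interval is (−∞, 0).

Test eqn y'=λy, z=hλ:
  k1=λy_n ⇒ h·k1=z·y_n;  k2=λ(1+3/5z)y_n ⇒ h·k2=z(1+3/5z)y_n
  y_{n+1}/y_n = 1 + 2/3z + 1/3z(1+3/5z) = 1 + z + 1/5z²
  R(z) = 1 + z + 1/5z².

Need |R(x)|<1, x<0.
x=-1.41: |R|=0.0124
R=1: x+1/5x²=0 ⇒ x=−5=-5.0000; min R=1−1/(4·1/5)=-0.2500>−1
Confirm numerically:
  x=-4.794: |R|=0.80249 <1
  x=-3.970: |R|=0.18218 <1
  x=-3.785: |R|=0.08025 <1
  x=-3.108: |R|=0.17607 <1
  x=-5.541: |R|=1.59954 >1
  x=-5.420: |R|=1.45528 >1
  x=-5.162: |R|=1.16725 >1
So |R|<1 on (-5.0000, 0).

z∈(-5.0000,0).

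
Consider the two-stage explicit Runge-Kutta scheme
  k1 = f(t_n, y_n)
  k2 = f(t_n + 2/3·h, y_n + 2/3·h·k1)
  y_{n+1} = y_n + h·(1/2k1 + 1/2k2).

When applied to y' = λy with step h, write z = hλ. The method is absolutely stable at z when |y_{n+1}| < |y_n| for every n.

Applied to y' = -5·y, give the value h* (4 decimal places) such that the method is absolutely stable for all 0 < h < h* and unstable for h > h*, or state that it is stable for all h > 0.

(-3.0000,0); λ=-5 ⇒ h* = (3)/5 = 0.6000.

On y'=λy, z=hλ:
  k1=λy_n ⇒ h·k1=z·y_n;  k2=λ(1+2/3z)y_n ⇒ h·k2=z(1+2/3z)y_n
  y_{n+1}/y_n = 1 + 1/2z + 1/2z(1+2/3z) = 1 + z + 1/3z²
  R(z) = 1 + z + 1/3z².

Need |R(x)|<1, x<0.
x=-0.38: |R|=0.6681
R=1: x+1/3x²=0 ⇒ x=−3=-3.0000; min R=1−1/(4·1/3)=0.2500>−1
Confirm numerically:
  x=-2.480: |R|=0.57013 <1
  x=-1.652: |R|=0.25770 <1
  x=-1.304: |R|=0.26281 <1
  x=-3.281: |R|=1.30732 >1
  x=-3.024: |R|=1.02419 >1
Interval (-3.0000, 0).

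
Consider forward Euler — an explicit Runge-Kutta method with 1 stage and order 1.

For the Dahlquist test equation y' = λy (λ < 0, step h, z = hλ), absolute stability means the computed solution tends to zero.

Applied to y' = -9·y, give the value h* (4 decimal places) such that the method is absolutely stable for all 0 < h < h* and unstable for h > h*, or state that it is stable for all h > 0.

(-2.0000,0); λ=-9 ⇒ h* = 0.2222.

Set f=λy, z=hλ:
  order 1, 1-stage ⇒ R(z)=1+z
  (e.g. R(-1.54)=-0.54000, |R|=0.54000)

Boundary: |R(x)|=1, x<0.
x=-1.54: |R|=0.5400
|R(-2.26)|=1.2600 |R(-2.17)|=1.1700 |R(-1.24)|=0.2400
Bisect:
  x_lo=-2.4391 |R|=1.4391  x_hi=-0.0958 |R|=0.9042
  mid=-1.26742 |R|=0.26742 →hi
  mid=-1.85325 |R|=0.85325 →hi
  mid=-2.14616 |R|=1.14616 →lo
  mid=-1.99971 |R|=0.99971 →hi
  mid=-2.07294 |R|=1.07294 →lo
  mid=-2.03632 |R|=1.03632 →lo
  mid=-2.01801 |R|=1.01801 →lo
  mid=-2.00886 |R|=1.00886 →lo
  mid=-2.00428 |R|=1.00428 →lo
  mid=-2.00200 |R|=1.00200 →lo
  ...
  [-2.00014,-1.99999] ⇒ x*=-2.0000
So |R|<1 on (-2.0000, 0).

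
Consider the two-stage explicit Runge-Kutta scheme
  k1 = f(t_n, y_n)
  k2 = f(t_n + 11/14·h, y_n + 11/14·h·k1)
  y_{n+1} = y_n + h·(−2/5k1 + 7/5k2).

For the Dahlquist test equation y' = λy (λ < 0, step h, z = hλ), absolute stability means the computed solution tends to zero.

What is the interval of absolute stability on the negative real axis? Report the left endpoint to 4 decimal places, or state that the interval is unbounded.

Set f=λy, z=hλ:
  k1=λy_n ⇒ h·k1=z·y_n;  k2=λ(1+11/14z)y_n ⇒ h·k2=z(1+11/14z)y_n
  y_{n+1}/y_n = 1 − 2/5z + 7/5z(1+11/14z) = 1 + z + 11/10z²
  so R(z) = 1 + z + 11/10z².

Need |R(x)|<1, x<0.
x=-1.27: |R|=1.5042
R=1: x+11/10x²=0 ⇒ x=−10/11=-0.9091; min R=1−1/(4·11/10)=0.7727>−1
Confirm numerically:
  x=-0.887: |R|=0.97845 <1
  x=-0.682: |R|=0.82964 <1
  x=-0.621: |R|=0.80321 <1
  x=-0.595: |R|=0.79443 <1
  x=-1.437: |R|=1.83447 >1
  x=-1.135: |R|=1.28205 >1
  x=-0.988: |R|=1.08576 >1
Interval (-0.9091, 0).

z∈(-0.9091,0).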